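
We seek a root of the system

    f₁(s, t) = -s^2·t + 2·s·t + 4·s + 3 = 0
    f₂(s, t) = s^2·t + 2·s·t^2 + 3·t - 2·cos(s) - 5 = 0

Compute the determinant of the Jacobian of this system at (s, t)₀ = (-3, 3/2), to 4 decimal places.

-167.7336

J = [[-2·s·t + 2·t + 4, -s^2 + 2·s], [2·s·t + 2·t^2 + 2·sin(s), s^2 + 4·s·t + 3]].
At the point, J = [[16.0000, -15.0000], [-4.782240, -6.0000]].
det J = -167.7336.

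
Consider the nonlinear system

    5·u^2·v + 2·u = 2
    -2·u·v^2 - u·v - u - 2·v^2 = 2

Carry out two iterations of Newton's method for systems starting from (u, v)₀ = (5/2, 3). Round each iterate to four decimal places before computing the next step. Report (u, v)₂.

(1.3605, 0.7467)

At (5/2, 3): F = (96.7500, -75.0000).
Jacobian J = [[10·u·v + 2, 5·u^2], [-2·v^2 - v - 1, -4·u·v - u - 4·v]].
At the point, J = [[77.0000, 31.2500], [-22.0000, -44.5000]] (det J = -2739.0000).
Solving J·Δ = −F gives Δ = (-0.7162, -1.3313).
Then the next iterate is (u, v)₁ = (1.7838, 1.6687).
Round to (1.7838, 1.6687) and repeat: F = (28.116137, -22.263742), J = [[31.766271, 15.909712], [-8.237819, -20.365108]].
Δ = (-0.4233, -0.9220), so (u, v)₂ = (1.3605, 0.7467).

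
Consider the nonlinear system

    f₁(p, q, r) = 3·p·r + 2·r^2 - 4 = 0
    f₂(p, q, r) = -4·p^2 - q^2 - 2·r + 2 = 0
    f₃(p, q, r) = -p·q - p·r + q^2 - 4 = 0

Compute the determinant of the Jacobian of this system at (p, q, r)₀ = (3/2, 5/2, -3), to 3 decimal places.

J = [[3·r, 0, 3·p + 4·r], [-8·p, -2·q, -2], [-q - r, -p + 2·q, -p]].
At the point, J = [[-9.000, 0.000, -7.500], [-12.000, -5.000, -2.000], [0.500, 3.500, -1.500]].
det J = 165.750.

165.750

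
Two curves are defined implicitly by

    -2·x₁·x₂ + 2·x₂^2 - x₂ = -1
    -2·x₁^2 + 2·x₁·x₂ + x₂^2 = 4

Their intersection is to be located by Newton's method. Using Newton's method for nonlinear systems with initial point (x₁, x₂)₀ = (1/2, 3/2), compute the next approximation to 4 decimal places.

(1.3125, 1.4844)

At (1/2, 3/2): F = (2.5000, -0.7500).
Jacobian J = [[-2·x₂, -2·x₁ + 4·x₂ - 1], [-4·x₁ + 2·x₂, 2·x₁ + 2·x₂]].
At the point, J = [[-3.0000, 4.0000], [1.0000, 4.0000]] (det J = -16.0000).
Solving J·Δ = −F gives Δ = (0.8125, -0.0156).
Then the next iterate is (x₁, x₂)₁ = (1.3125, 1.4844).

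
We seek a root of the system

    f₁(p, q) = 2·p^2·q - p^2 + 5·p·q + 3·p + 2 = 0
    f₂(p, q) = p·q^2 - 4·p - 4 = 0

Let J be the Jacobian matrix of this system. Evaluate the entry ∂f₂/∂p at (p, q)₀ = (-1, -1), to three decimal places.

∂f₂/∂p = q^2 - 4.
At (-1, -1) this is -3.000.

-3.000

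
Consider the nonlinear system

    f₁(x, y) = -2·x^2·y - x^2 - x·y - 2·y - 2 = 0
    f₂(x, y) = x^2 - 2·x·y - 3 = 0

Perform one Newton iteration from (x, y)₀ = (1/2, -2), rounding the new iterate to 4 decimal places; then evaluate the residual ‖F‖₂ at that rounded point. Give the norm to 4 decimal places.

5.1521

At (1/2, -2): F = (3.7500, -0.7500).
Jacobian J = [[-4·x·y - 2·x - y, -2·x^2 - x - 2], [2·x - 2·y, -2·x]].
At the point, J = [[5.0000, -3.0000], [5.0000, -1.0000]] (det J = 10.0000).
Solving J·Δ = −F gives Δ = (0.6000, 2.2500).
Then the next iterate is (x, y)₁ = (1.1000, 0.2500).
Re-evaluating at (1.1000, 0.2500): F = (-4.5900, -2.3400), so ‖F‖₂ = 5.1521.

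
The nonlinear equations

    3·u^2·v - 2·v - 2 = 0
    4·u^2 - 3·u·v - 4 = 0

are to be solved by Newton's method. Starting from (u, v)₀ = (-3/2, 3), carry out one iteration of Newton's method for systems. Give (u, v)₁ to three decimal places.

At (-3/2, 3): F = (12.250, 18.500).
Jacobian J = [[6·u·v, 3·u^2 - 2], [8·u - 3·v, -3·u]].
At the point, J = [[-27.000, 4.750], [-21.000, 4.500]] (det J = -21.750).
Solving J·Δ = −F gives Δ = (-1.506, -11.138).
Then the next iterate is (u, v)₁ = (-3.006, -8.138).

(-3.006, -8.138)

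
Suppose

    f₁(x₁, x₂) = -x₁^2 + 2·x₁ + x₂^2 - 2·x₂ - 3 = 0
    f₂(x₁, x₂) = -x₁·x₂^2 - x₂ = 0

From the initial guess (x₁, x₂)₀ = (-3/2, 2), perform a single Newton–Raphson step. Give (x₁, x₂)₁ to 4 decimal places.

At (-3/2, 2): F = (-8.2500, 4.0000).
Jacobian J = [[-2·x₁ + 2, 2·x₂ - 2], [-x₂^2, -2·x₁·x₂ - 1]].
At the point, J = [[5.0000, 2.0000], [-4.0000, 5.0000]] (det J = 33.0000).
Solving J·Δ = −F gives Δ = (1.4924, 0.3939).
Then the next iterate is (x₁, x₂)₁ = (-0.0076, 2.3939).

(-0.0076, 2.3939)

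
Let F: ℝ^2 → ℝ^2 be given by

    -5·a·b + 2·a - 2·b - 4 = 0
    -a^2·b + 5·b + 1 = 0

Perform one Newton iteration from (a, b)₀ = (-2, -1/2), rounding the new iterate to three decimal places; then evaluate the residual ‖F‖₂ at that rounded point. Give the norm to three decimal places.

5.095

At (-2, -1/2): F = (-12.000, 0.500).
Jacobian J = [[-5·b + 2, -5·a - 2], [-2·a·b, -a^2 + 5]].
At the point, J = [[4.500, 8.000], [-2.000, 1.000]] (det J = 20.500).
Solving J·Δ = −F gives Δ = (0.780, 1.061).
Then the next iterate is (a, b)₁ = (-1.220, 0.561).
Re-evaluating at (-1.220, 0.561): F = (-4.13990, 2.97001), so ‖F‖₂ = 5.095.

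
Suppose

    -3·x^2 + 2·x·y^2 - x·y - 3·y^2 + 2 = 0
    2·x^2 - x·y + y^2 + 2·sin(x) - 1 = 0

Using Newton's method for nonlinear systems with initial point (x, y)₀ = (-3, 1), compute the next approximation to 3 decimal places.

(-1.799, 0.455)

At (-3, 1): F = (-31.000, 20.71776).
Jacobian J = [[-6·x + 2·y^2 - y, 4·x·y - x - 6·y], [4·x - y + 2·cos(x), -x + 2·y]].
At the point, J = [[19.000, -15.000], [-14.97998, 5.000]] (det J = -129.69977).
Solving J·Δ = −F gives Δ = (1.201, -0.545).
Then the next iterate is (x, y)₁ = (-1.799, 0.455).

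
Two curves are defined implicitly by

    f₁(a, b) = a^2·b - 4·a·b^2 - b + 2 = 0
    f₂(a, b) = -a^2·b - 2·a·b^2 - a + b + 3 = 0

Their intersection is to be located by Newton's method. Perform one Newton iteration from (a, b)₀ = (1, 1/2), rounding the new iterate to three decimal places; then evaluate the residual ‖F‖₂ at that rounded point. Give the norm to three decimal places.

At (1, 1/2): F = (1.000, 1.500).
Jacobian J = [[2·a·b - 4·b^2, a^2 - 8·a·b - 1], [-2·a·b - 2·b^2 - 1, -a^2 - 4·a·b + 1]].
At the point, J = [[0.000, -4.000], [-2.500, -2.000]] (det J = -10.000).
Solving J·Δ = −F gives Δ = (0.400, 0.250).
Then the next iterate is (a, b)₁ = (1.400, 0.750).
Re-evaluating at (1.400, 0.750): F = (-0.430, -0.695), so ‖F‖₂ = 0.817.

0.817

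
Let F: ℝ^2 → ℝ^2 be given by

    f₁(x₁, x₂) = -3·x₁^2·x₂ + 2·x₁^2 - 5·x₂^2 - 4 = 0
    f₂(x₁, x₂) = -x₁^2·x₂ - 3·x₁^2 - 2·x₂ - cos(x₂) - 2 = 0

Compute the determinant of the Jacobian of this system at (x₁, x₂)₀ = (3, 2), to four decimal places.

-1167.8231

J = [[-6·x₁·x₂ + 4·x₁, -3·x₁^2 - 10·x₂], [-2·x₁·x₂ - 6·x₁, -x₁^2 + sin(x₂) - 2]].
At the point, J = [[-24.0000, -47.0000], [-30.0000, -10.090703]].
det J = -1167.8231.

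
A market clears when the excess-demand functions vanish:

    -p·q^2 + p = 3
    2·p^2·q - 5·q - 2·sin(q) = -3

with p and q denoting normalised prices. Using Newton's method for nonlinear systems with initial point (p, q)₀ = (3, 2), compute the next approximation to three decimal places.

(2.350, 1.162)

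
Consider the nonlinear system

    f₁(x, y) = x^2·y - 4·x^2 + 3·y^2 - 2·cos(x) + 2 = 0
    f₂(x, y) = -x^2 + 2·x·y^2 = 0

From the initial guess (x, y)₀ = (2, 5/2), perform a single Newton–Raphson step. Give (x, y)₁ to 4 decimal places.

(1.6436, 1.6015)

At (2, 5/2): F = (15.582294, 21.0000).
Jacobian J = [[2·x·y - 8·x + 2·sin(x), x^2 + 6·y], [-2·x + 2·y^2, 4·x·y]].
At the point, J = [[-4.181405, 19.0000], [8.5000, 20.0000]] (det J = -245.128103).
Solving J·Δ = −F gives Δ = (-0.3564, -0.8985).
Then the next iterate is (x, y)₁ = (1.6436, 1.6015).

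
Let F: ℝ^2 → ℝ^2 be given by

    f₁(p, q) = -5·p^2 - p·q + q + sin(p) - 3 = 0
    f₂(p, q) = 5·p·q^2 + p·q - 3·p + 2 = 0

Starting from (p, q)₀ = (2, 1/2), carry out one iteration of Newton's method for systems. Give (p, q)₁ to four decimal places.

At (2, 1/2): F = (-22.590703, -0.5000).
Jacobian J = [[-10·p - q + cos(p), -p + 1], [5·q^2 + q - 3, 10·p·q + p]].
At the point, J = [[-20.916147, -1.0000], [-1.2500, 12.0000]] (det J = -252.243762).
Solving J·Δ = −F gives Δ = (-1.0767, -0.0705).
Then the next iterate is (p, q)₁ = (0.9233, 0.4295).

(0.9233, 0.4295)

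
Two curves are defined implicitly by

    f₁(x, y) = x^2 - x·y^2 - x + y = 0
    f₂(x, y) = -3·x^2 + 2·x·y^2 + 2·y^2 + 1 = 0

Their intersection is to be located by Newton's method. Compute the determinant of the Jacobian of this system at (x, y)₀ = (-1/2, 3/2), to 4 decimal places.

J = [[2·x - y^2 - 1, -2·x·y + 1], [-6·x + 2·y^2, 4·x·y + 4·y]].
At the point, J = [[-4.2500, 2.5000], [7.5000, 3.0000]].
det J = -31.5000.

-31.5000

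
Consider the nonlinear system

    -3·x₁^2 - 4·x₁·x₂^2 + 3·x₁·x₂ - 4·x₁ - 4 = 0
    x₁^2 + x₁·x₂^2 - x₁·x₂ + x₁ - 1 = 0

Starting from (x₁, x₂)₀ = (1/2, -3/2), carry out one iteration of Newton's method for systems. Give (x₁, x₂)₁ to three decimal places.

At (1/2, -3/2): F = (-13.500, 1.625).
Jacobian J = [[-6·x₁ - 4·x₂^2 + 3·x₂ - 4, -8·x₁·x₂ + 3·x₁], [2·x₁ + x₂^2 - x₂ + 1, 2·x₁·x₂ - x₁]].
At the point, J = [[-20.500, 7.500], [5.750, -2.000]] (det J = -2.125).
Solving J·Δ = −F gives Δ = (6.971, 20.853).
Then the next iterate is (x₁, x₂)₁ = (7.471, 19.353).

(7.471, 19.353)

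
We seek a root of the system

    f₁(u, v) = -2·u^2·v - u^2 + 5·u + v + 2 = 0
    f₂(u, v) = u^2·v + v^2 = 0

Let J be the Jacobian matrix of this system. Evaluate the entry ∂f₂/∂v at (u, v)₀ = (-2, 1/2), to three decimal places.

5.000

∂f₂/∂v = u^2 + 2·v.
At (-2, 1/2) this is 5.000.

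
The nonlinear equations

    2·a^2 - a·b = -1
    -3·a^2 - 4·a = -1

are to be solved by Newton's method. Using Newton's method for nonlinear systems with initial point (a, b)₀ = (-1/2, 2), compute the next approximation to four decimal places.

At (-1/2, 2): F = (2.5000, 2.2500).
Jacobian J = [[4·a - b, -a], [-6·a - 4, 0]].
At the point, J = [[-4.0000, 0.5000], [-1.0000, 0.0000]] (det J = 0.5000).
Solving J·Δ = −F gives Δ = (2.2500, 13.0000).
Then the next iterate is (a, b)₁ = (1.7500, 15.0000).

(1.7500, 15.0000)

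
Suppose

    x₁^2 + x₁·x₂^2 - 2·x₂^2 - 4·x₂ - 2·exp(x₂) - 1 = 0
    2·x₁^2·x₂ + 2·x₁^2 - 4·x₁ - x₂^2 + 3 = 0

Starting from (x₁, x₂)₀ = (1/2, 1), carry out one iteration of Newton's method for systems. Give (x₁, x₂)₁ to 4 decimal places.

At (1/2, 1): F = (-11.686564, 1.0000).
Jacobian J = [[2·x₁ + x₂^2, 2·x₁·x₂ - 4·x₂ - 2·exp(x₂) - 4], [4·x₁·x₂ + 4·x₁ - 4, 2·x₁^2 - 2·x₂]].
At the point, J = [[2.0000, -12.436564], [0.0000, -1.5000]] (det J = -3.0000).
Solving J·Δ = −F gives Δ = (9.9888, 0.6667).
Then the next iterate is (x₁, x₂)₁ = (10.4888, 1.6667).

(10.4888, 1.6667)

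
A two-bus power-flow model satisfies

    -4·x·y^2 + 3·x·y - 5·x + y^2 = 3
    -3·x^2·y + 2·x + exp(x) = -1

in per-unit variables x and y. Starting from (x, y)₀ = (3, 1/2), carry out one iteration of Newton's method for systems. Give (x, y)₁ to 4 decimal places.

At (3, 1/2): F = (-16.2500, 13.585537).
Jacobian J = [[-4·y^2 + 3·y - 5, -8·x·y + 3·x + 2·y], [-6·x·y + exp(x) + 2, -3·x^2]].
At the point, J = [[-4.5000, -2.0000], [13.085537, -27.0000]] (det J = 147.671074).
Solving J·Δ = −F gives Δ = (-3.1551, -1.0260).
Then the next iterate is (x, y)₁ = (-0.1551, -0.5260).

(-0.1551, -0.5260)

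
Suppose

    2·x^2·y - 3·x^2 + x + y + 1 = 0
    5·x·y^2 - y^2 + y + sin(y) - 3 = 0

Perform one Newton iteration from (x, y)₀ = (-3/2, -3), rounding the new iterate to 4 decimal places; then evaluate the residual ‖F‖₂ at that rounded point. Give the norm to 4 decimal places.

26.8133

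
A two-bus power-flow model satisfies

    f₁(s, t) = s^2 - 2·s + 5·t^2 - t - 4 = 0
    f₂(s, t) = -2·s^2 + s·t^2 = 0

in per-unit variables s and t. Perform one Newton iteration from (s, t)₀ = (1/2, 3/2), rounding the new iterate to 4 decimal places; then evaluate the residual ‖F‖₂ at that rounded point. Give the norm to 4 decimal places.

0.7892

At (1/2, 3/2): F = (5.0000, 0.6250).
Jacobian J = [[2·s - 2, 10·t - 1], [-4·s + t^2, 2·s·t]].
At the point, J = [[-1.0000, 14.0000], [0.2500, 1.5000]] (det J = -5.0000).
Solving J·Δ = −F gives Δ = (-0.2500, -0.3750).
Then the next iterate is (s, t)₁ = (0.2500, 1.1250).
Re-evaluating at (0.2500, 1.1250): F = (0.765625, 0.191406), so ‖F‖₂ = 0.7892.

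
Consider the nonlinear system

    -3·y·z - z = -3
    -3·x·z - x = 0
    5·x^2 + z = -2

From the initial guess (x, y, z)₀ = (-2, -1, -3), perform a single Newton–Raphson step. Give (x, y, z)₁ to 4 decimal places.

(-0.9844, -0.9583, -1.6875)

At (-2, -1, -3): F = (-3.0000, -16.0000, 19.0000).
Jacobian J = [[0, -3·z, -3·y - 1], [-3·z - 1, 0, -3·x], [10·x, 0, 1]].
At the point, J = [[0.0000, 9.0000, 2.0000], [8.0000, 0.0000, 6.0000], [-20.0000, 0.0000, 1.0000]] (det J = -1152.0000).
Solving J·Δ = −F gives Δ = (1.0156, 0.0417, 1.3125).
Then the next iterate is (x, y, z)₁ = (-0.9844, -0.9583, -1.6875).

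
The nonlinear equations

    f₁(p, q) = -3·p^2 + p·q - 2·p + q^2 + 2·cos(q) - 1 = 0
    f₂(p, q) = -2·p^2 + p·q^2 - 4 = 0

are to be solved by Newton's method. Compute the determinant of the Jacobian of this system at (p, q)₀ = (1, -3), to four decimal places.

J = [[-6·p + q - 2, p + 2·q - 2·sin(q)], [-4·p + q^2, 2·p·q]].
At the point, J = [[-11.0000, -4.717760], [5.0000, -6.0000]].
det J = 89.5888.

89.5888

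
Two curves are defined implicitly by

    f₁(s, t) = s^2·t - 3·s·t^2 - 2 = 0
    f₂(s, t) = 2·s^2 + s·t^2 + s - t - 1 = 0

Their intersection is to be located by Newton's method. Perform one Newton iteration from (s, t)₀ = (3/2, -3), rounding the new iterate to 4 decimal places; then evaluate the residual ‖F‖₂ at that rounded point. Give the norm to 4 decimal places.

9.0482

At (3/2, -3): F = (-49.2500, 21.5000).
Jacobian J = [[2·s·t - 3·t^2, s^2 - 6·s·t], [4·s + t^2 + 1, 2·s·t - 1]].
At the point, J = [[-36.0000, 29.2500], [16.0000, -10.0000]] (det J = -108.0000).
Solving J·Δ = −F gives Δ = (-1.2627, 0.1296).
Then the next iterate is (s, t)₁ = (0.2373, -2.8704).
Re-evaluating at (0.2373, -2.8704): F = (-8.027120, 4.175484), so ‖F‖₂ = 9.0482.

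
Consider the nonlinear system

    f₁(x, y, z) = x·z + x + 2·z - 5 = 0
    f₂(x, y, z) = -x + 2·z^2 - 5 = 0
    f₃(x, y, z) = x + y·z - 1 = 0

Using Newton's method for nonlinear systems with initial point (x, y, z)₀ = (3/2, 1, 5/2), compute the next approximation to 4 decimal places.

At (3/2, 1, 5/2): F = (5.2500, 6.0000, 3.0000).
Jacobian J = [[z + 1, 0, x + 2], [-1, 0, 4·z], [1, z, y]].
At the point, J = [[3.5000, 0.0000, 3.5000], [-1.0000, 0.0000, 10.0000], [1.0000, 2.5000, 1.0000]] (det J = -96.2500).
Solving J·Δ = −F gives Δ = (-0.8182, -0.6000, -0.6818).
Then the next iterate is (x, y, z)₁ = (0.6818, 0.4000, 1.8182).

(0.6818, 0.4000, 1.8182)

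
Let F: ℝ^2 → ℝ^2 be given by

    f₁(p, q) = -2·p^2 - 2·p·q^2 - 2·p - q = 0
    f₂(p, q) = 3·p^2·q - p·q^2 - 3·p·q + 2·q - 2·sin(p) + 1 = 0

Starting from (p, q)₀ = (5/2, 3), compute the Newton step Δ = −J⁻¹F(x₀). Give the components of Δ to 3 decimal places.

(-0.685, -1.450)

At (5/2, 3): F = (-65.500, 17.05306).
Jacobian J = [[-4·p - 2·q^2 - 2, -4·p·q - 1], [6·p·q - q^2 - 3·q - 2·cos(p), 3·p^2 - 2·p·q - 3·p + 2]].
At the point, J = [[-30.000, -31.000], [28.60229, -1.750]] (det J = 939.17090).
Solving J·Δ = −F gives Δ = (-0.685, -1.450).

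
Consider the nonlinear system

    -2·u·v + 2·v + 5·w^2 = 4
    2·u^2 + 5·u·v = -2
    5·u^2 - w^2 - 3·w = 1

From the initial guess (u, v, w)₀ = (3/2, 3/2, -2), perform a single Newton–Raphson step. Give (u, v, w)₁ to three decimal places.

(0.624, 0.711, -1.104)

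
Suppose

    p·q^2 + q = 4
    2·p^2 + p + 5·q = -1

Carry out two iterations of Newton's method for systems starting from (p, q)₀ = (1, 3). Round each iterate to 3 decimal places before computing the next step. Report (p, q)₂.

(5.867, -7.278)

At (1, 3): F = (8.000, 19.000).
Jacobian J = [[q^2, 2·p·q + 1], [4·p + 1, 5]].
At the point, J = [[9.000, 7.000], [5.000, 5.000]] (det J = 10.000).
Solving J·Δ = −F gives Δ = (9.300, -13.100).
Then the next iterate is (p, q)₁ = (10.300, -10.100).
Round to (10.300, -10.100) and repeat: F = (1036.603, 172.980), J = [[102.010, -207.060], [42.200, 5.000]].
Δ = (-4.433, 2.822), so (p, q)₂ = (5.867, -7.278).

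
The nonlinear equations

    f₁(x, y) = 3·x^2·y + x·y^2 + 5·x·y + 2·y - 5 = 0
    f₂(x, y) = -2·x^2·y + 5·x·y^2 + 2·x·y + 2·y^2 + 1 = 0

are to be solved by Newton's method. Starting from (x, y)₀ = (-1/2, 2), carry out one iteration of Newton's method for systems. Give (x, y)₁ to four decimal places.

(-1.2500, -5.1429)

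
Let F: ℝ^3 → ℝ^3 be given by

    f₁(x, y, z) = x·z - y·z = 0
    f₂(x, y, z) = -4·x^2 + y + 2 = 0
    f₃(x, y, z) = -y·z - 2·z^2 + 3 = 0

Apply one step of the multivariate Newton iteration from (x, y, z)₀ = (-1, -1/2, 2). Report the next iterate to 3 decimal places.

(-0.681, -0.551, 1.480)

At (-1, -1/2, 2): F = (-1.000, -2.500, -4.000).
Jacobian J = [[z, -z, x - y], [-8·x, 1, 0], [0, -z, -y - 4·z]].
At the point, J = [[2.000, -2.000, -0.500], [8.000, 1.000, 0.000], [0.000, -2.000, -7.500]] (det J = -127.000).
Solving J·Δ = −F gives Δ = (0.319, -0.051, -0.520).
Then the next iterate is (x, y, z)₁ = (-0.681, -0.551, 1.480).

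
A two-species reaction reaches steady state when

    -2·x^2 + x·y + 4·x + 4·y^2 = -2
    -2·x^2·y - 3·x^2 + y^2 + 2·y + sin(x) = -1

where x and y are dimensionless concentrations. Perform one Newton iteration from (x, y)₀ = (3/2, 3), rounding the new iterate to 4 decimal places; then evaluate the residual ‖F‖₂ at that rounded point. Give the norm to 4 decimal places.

At (3/2, 3): F = (44.0000, -3.252505).
Jacobian J = [[-4·x + y + 4, x + 8·y], [-4·x·y - 6·x + cos(x), -2·x^2 + 2·y + 2]].
At the point, J = [[1.0000, 25.5000], [-26.929263, 3.5000]] (det J = 690.196201).
Solving J·Δ = −F gives Δ = (-0.3433, -1.7120).
Then the next iterate is (x, y)₁ = (1.1567, 1.2880).
Re-evaluating at (1.1567, 1.2880): F = (12.076496, -1.310012), so ‖F‖₂ = 12.1473.

12.1473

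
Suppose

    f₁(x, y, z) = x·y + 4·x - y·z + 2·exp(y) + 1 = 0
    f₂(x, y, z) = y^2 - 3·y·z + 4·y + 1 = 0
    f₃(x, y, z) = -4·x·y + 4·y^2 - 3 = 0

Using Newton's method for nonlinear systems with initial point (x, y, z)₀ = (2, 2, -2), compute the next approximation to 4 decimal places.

(0.5711, 0.9461, -0.2924)

At (2, 2, -2): F = (31.778112, 25.0000, -3.0000).
Jacobian J = [[y + 4, x - z + 2·exp(y), -y], [0, 2·y - 3·z + 4, -3·y], [-4·y, -4·x + 8·y, 0]].
At the point, J = [[6.0000, 18.778112, -2.0000], [0.0000, 14.0000, -6.0000], [-8.0000, 8.0000, 0.0000]] (det J = 965.349385).
Solving J·Δ = −F gives Δ = (-1.4289, -1.0539, 1.7076).
Then the next iterate is (x, y, z)₁ = (0.5711, 0.9461, -0.2924).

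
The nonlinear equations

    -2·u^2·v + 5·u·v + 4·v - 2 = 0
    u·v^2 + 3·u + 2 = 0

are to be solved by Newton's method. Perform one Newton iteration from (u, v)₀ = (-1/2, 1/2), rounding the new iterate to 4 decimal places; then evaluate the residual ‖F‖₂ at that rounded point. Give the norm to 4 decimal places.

At (-1/2, 1/2): F = (-1.5000, 0.3750).
Jacobian J = [[-4·u·v + 5·v, -2·u^2 + 5·u + 4], [v^2 + 3, 2·u·v]].
At the point, J = [[3.5000, 1.0000], [3.2500, -0.5000]] (det J = -5.0000).
Solving J·Δ = −F gives Δ = (0.0750, 1.2375).
Then the next iterate is (u, v)₁ = (-0.4250, 1.7375).
Re-evaluating at (-0.4250, 1.7375): F = (0.630141, -0.558035), so ‖F‖₂ = 0.8417.

0.8417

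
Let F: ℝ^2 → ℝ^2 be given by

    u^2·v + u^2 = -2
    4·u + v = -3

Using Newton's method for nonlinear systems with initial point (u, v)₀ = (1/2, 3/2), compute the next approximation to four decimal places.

At (1/2, 3/2): F = (2.6250, 6.5000).
Jacobian J = [[2·u·v + 2·u, u^2], [4, 1]].
At the point, J = [[2.5000, 0.2500], [4.0000, 1.0000]] (det J = 1.5000).
Solving J·Δ = −F gives Δ = (-0.6667, -3.8333).
Then the next iterate is (u, v)₁ = (-0.1667, -2.3333).

(-0.1667, -2.3333)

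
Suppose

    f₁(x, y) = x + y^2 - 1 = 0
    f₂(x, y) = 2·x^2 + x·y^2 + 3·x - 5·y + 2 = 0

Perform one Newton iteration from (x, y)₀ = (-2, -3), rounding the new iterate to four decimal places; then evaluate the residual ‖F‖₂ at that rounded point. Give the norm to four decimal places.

9.7498

At (-2, -3): F = (6.0000, 1.0000).
Jacobian J = [[1, 2·y], [4·x + y^2 + 3, 2·x·y - 5]].
At the point, J = [[1.0000, -6.0000], [4.0000, 7.0000]] (det J = 31.0000).
Solving J·Δ = −F gives Δ = (-1.5484, 0.7419).
Then the next iterate is (x, y)₁ = (-3.5484, -2.2581).
Re-evaluating at (-3.5484, -2.2581): F = (0.550616, 9.734238), so ‖F‖₂ = 9.7498.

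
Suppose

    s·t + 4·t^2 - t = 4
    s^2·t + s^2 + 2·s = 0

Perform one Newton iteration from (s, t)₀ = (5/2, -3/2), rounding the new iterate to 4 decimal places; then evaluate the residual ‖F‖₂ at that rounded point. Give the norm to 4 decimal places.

At (5/2, -3/2): F = (2.7500, 1.8750).
Jacobian J = [[t, s + 8·t - 1], [2·s·t + 2·s + 2, s^2]].
At the point, J = [[-1.5000, -10.5000], [-0.5000, 6.2500]] (det J = -14.6250).
Solving J·Δ = −F gives Δ = (2.5214, -0.0983).
Then the next iterate is (s, t)₁ = (5.0214, -1.5983).
Re-evaluating at (5.0214, -1.5983): F = (-0.209152, -5.043010), so ‖F‖₂ = 5.0473.

5.0473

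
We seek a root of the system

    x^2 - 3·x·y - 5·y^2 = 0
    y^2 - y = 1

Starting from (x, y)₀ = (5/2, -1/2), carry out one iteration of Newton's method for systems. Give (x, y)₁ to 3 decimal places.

(1.106, -0.625)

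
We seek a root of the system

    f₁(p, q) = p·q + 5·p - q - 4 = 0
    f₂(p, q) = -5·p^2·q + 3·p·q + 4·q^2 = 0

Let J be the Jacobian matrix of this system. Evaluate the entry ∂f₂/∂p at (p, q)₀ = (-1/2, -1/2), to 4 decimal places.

-4.0000

∂f₂/∂p = -10·p·q + 3·q.
At (-1/2, -1/2) this is -4.0000.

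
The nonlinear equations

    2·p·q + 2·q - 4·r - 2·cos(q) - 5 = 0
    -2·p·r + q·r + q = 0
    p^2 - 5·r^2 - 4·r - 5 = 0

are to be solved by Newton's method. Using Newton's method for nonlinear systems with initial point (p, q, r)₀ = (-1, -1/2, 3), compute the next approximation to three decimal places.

(-6.065, -8.536, 1.504)

At (-1, -1/2, 3): F = (-18.75517, 4.000, -61.000).
Jacobian J = [[2·q, 2·p + 2·sin(q) + 2, -4], [-2·r, r + 1, -2·p + q], [2·p, 0, -10·r - 4]].
At the point, J = [[-1.000, -0.95885, -4.000], [-6.000, 4.000, 1.500], [-2.000, 0.000, -34.000]] (det J = 302.48217).
Solving J·Δ = −F gives Δ = (-5.065, -8.036, -1.496).
Then the next iterate is (p, q, r)₁ = (-6.065, -8.536, 1.504).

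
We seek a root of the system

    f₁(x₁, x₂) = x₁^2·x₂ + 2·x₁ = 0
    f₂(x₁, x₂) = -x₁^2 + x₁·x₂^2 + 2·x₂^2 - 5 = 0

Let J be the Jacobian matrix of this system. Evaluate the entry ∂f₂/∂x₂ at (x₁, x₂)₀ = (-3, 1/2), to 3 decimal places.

∂f₂/∂x₂ = 2·x₁·x₂ + 4·x₂.
At (-3, 1/2) this is -1.000.

-1.000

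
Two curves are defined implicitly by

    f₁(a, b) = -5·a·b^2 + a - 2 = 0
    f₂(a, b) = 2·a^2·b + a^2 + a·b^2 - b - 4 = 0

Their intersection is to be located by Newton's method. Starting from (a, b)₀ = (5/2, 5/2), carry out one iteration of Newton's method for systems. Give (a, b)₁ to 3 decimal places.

(1.817, 1.588)

At (5/2, 5/2): F = (-77.625, 46.625).
Jacobian J = [[-5·b^2 + 1, -10·a·b], [4·a·b + 2·a + b^2, 2·a^2 + 2·a·b - 1]].
At the point, J = [[-30.250, -62.500], [36.250, 24.000]] (det J = 1539.625).
Solving J·Δ = −F gives Δ = (-0.683, -0.912).
Then the next iterate is (a, b)₁ = (1.817, 1.588).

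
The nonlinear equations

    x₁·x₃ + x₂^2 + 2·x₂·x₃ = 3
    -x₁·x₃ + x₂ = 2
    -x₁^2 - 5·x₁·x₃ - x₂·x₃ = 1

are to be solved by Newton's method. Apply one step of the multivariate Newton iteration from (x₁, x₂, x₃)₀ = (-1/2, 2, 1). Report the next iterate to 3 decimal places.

(-0.671, 1.632, 0.395)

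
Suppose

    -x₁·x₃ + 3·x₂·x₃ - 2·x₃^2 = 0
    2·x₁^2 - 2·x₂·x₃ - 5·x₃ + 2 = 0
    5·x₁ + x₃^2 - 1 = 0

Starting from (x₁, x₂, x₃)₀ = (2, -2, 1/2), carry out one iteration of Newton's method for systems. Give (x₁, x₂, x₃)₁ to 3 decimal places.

At (2, -2, 1/2): F = (-4.500, 9.500, 9.250).
Jacobian J = [[-x₃, 3·x₃, -x₁ + 3·x₂ - 4·x₃], [4·x₁, -2·x₃, -2·x₂ - 5], [5, 0, 2·x₃]].
At the point, J = [[-0.500, 1.500, -10.000], [8.000, -1.000, -1.000], [5.000, 0.000, 1.000]] (det J = -69.000).
Solving J·Δ = −F gives Δ = (-1.683, -3.129, -0.835).
Then the next iterate is (x₁, x₂, x₃)₁ = (0.317, -5.129, -0.335).

(0.317, -5.129, -0.335)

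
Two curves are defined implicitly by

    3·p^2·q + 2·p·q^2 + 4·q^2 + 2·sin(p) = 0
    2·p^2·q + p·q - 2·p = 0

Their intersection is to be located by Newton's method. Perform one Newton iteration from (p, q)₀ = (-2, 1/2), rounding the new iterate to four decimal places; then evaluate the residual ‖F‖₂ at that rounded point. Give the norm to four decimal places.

6.9434

At (-2, 1/2): F = (4.181405, 7.0000).
Jacobian J = [[6·p·q + 2·q^2 + 2·cos(p), 3·p^2 + 4·p·q + 8·q], [4·p·q + q - 2, 2·p^2 + p]].
At the point, J = [[-6.332294, 12.0000], [-5.5000, 6.0000]] (det J = 28.006238).
Solving J·Δ = −F gives Δ = (2.1035, 0.7616).
Then the next iterate is (p, q)₁ = (0.1035, 1.2616).
Re-evaluating at (0.1035, 1.2616): F = (6.943181, -0.049395), so ‖F‖₂ = 6.9434.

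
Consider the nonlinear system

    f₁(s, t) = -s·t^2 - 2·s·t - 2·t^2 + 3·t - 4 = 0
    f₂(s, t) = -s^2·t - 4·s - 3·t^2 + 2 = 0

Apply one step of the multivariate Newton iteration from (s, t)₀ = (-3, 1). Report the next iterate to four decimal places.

(1.8696, 1.7826)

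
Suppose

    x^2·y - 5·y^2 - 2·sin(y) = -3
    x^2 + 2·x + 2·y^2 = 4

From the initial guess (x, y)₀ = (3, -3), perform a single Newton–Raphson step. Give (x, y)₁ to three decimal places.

At (3, -3): F = (-68.71776, 29.000).
Jacobian J = [[2·x·y, x^2 - 10·y - 2·cos(y)], [2·x + 2, 4·y]].
At the point, J = [[-18.000, 40.97998], [8.000, -12.000]] (det J = -111.83988).
Solving J·Δ = −F gives Δ = (-3.253, 0.248).
Then the next iterate is (x, y)₁ = (-0.253, -2.752).

(-0.253, -2.752)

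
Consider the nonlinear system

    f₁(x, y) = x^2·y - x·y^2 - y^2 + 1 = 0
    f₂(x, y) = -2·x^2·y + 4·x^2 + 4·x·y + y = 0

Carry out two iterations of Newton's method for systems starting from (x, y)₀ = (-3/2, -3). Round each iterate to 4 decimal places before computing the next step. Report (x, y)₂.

At (-3/2, -3): F = (-1.2500, 37.5000).
Jacobian J = [[2·x·y - y^2, x^2 - 2·x·y - 2·y], [-4·x·y + 8·x + 4·y, -2·x^2 + 4·x + 1]].
At the point, J = [[0.0000, -0.7500], [-42.0000, -9.5000]] (det J = -31.5000).
Solving J·Δ = −F gives Δ = (1.2698, -1.6667).
Then the next iterate is (x, y)₁ = (-0.2302, -4.6667).
Round to (-0.2302, -4.6667) and repeat: F = (-16.012071, 0.336961), J = [[-19.629540, 7.237843], [-24.805497, -0.026784]].
Δ = (0.0112, 2.2425), so (x, y)₂ = (-0.2190, -2.4242).

(-0.2190, -2.4242)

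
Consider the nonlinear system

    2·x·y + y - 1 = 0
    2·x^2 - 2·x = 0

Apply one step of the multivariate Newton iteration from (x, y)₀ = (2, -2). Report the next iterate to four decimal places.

(1.3333, -0.3333)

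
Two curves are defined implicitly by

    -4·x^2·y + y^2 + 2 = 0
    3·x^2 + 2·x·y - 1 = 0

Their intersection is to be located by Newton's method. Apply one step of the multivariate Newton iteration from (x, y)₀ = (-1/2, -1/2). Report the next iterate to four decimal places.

(-0.8750, 1.2500)

At (-1/2, -1/2): F = (2.7500, 0.2500).
Jacobian J = [[-8·x·y, -4·x^2 + 2·y], [6·x + 2·y, 2·x]].
At the point, J = [[-2.0000, -2.0000], [-4.0000, -1.0000]] (det J = -6.0000).
Solving J·Δ = −F gives Δ = (-0.3750, 1.7500).
Then the next iterate is (x, y)₁ = (-0.8750, 1.2500).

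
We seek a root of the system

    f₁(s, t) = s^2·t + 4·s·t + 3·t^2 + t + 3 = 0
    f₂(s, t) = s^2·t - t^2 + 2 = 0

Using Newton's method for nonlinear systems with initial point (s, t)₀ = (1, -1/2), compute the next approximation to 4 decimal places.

(0.2500, -1.5000)

At (1, -1/2): F = (0.7500, 1.2500).
Jacobian J = [[2·s·t + 4·t, s^2 + 4·s + 6·t + 1], [2·s·t, s^2 - 2·t]].
At the point, J = [[-3.0000, 3.0000], [-1.0000, 2.0000]] (det J = -3.0000).
Solving J·Δ = −F gives Δ = (-0.7500, -1.0000).
Then the next iterate is (s, t)₁ = (0.2500, -1.5000).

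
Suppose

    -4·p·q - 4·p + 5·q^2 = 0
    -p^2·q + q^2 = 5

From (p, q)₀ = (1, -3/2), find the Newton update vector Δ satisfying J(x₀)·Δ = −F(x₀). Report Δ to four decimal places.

At (1, -3/2): F = (13.2500, -1.2500).
Jacobian J = [[-4·q - 4, -4·p + 10·q], [-2·p·q, -p^2 + 2·q]].
At the point, J = [[2.0000, -19.0000], [3.0000, -4.0000]] (det J = 49.0000).
Solving J·Δ = −F gives Δ = (1.5663, 0.8622).

(1.5663, 0.8622)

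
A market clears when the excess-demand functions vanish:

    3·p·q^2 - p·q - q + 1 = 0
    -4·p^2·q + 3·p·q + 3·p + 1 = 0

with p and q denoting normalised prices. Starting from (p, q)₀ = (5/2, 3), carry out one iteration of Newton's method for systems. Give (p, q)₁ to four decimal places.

(1.9841, 1.9008)

At (5/2, 3): F = (58.0000, -44.0000).
Jacobian J = [[3·q^2 - q, 6·p·q - p - 1], [-8·p·q + 3·q + 3, -4·p^2 + 3·p]].
At the point, J = [[24.0000, 41.5000], [-48.0000, -17.5000]] (det J = 1572.0000).
Solving J·Δ = −F gives Δ = (-0.5159, -1.0992).
Then the next iterate is (p, q)₁ = (1.9841, 1.9008).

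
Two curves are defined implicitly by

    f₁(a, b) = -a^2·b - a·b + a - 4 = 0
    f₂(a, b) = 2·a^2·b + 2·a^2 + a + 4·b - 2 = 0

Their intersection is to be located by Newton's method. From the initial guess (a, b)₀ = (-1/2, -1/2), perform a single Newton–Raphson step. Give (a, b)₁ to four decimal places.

At (-1/2, -1/2): F = (-4.6250, -4.2500).
Jacobian J = [[-2·a·b - b + 1, -a^2 - a], [4·a·b + 4·a + 1, 2·a^2 + 4]].
At the point, J = [[1.0000, 0.2500], [0.0000, 4.5000]] (det J = 4.5000).
Solving J·Δ = −F gives Δ = (4.3889, 0.9444).
Then the next iterate is (a, b)₁ = (3.8889, 0.4444).

(3.8889, 0.4444)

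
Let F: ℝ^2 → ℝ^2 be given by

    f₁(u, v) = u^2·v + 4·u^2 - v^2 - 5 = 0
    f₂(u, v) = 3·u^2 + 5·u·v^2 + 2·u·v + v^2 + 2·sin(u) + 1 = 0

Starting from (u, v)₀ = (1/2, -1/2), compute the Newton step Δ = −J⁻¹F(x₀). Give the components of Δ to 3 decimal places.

At (1/2, -1/2): F = (-4.375, 3.08385).
Jacobian J = [[2·u·v + 8·u, u^2 - 2·v], [6·u + 5·v^2 + 2·v + 2·cos(u), 10·u·v + 2·u + 2·v]].
At the point, J = [[3.500, 1.250], [5.00517, -2.500]] (det J = -15.00646).
Solving J·Δ = −F gives Δ = (0.472, 2.178).

(0.472, 2.178)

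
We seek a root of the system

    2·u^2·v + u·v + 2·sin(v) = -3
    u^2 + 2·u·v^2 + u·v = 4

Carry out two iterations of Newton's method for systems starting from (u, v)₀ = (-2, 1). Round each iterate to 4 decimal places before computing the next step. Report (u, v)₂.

At (-2, 1): F = (10.682942, -6.0000).
Jacobian J = [[4·u·v + v, 2·u^2 + u + 2·cos(v)], [2·u + 2·v^2 + v, 4·u·v + u]].
At the point, J = [[-7.0000, 7.080605], [-1.0000, -10.0000]] (det J = 77.080605).
Solving J·Δ = −F gives Δ = (0.8348, -0.6835).
Then the next iterate is (u, v)₁ = (-1.1652, 0.3165).
Round to (-1.1652, 0.3165) and repeat: F = (4.113117, -3.244536), J = [[-1.158643, 3.450843], [-1.813556, -2.640343]].
Δ = (-0.0361, -1.2040), so (u, v)₂ = (-1.2013, -0.8875).

(-1.2013, -0.8875)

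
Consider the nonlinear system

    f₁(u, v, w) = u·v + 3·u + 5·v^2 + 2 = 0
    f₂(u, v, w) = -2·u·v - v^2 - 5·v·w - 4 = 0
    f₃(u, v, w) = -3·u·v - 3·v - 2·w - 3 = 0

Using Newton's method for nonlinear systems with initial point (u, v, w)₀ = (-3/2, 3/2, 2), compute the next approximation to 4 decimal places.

(-1.9499, 1.1685, 0.3886)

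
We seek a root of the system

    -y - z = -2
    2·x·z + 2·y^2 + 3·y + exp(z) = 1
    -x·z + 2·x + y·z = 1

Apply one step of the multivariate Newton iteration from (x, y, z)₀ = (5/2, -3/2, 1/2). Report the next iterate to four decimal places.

(2.1079, 0.8529, 1.1471)

At (5/2, -3/2, 1/2): F = (3.0000, 3.148721, 2.0000).
Jacobian J = [[0, -1, -1], [2·z, 4·y + 3, 2·x + exp(z)], [-z + 2, z, -x + y]].
At the point, J = [[0.0000, -1.0000, -1.0000], [1.0000, -3.0000, 6.648721], [1.5000, 0.5000, -4.0000]] (det J = -18.973082).
Solving J·Δ = −F gives Δ = (-0.3921, 2.3529, 0.6471).
Then the next iterate is (x, y, z)₁ = (2.1079, 0.8529, 1.1471).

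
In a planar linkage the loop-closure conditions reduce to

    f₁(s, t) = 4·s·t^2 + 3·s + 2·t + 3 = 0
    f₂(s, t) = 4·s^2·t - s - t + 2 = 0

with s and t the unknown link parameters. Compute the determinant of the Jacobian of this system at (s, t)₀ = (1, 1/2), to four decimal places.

J = [[4·t^2 + 3, 8·s·t + 2], [8·s·t - 1, 4·s^2 - 1]].
At the point, J = [[4.0000, 6.0000], [3.0000, 3.0000]].
det J = -6.0000.

-6.0000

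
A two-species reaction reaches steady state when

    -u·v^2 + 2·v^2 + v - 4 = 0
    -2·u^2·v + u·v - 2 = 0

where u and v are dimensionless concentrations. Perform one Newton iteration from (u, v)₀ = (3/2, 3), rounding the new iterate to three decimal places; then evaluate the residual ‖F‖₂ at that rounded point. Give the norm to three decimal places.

3.960

At (3/2, 3): F = (3.500, -11.000).
Jacobian J = [[-v^2, -2·u·v + 4·v + 1], [-4·u·v + v, -2·u^2 + u]].
At the point, J = [[-9.000, 4.000], [-15.000, -3.000]] (det J = 87.000).
Solving J·Δ = −F gives Δ = (-0.385, -1.741).
Then the next iterate is (u, v)₁ = (1.115, 1.259).
Re-evaluating at (1.115, 1.259): F = (-1.33820, -3.72666), so ‖F‖₂ = 3.960.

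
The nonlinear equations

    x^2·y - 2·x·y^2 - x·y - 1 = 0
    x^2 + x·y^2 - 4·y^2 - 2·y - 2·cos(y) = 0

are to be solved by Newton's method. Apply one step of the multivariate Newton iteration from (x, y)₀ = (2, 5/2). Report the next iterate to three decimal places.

At (2, 5/2): F = (-21.000, -11.89771).
Jacobian J = [[2·x·y - 2·y^2 - y, x^2 - 4·x·y - x], [2·x + y^2, 2·x·y - 8·y + 2·sin(y) - 2]].
At the point, J = [[-5.000, -18.000], [10.250, -10.80306]] (det J = 238.51528).
Solving J·Δ = −F gives Δ = (-0.053, -1.152).
Then the next iterate is (x, y)₁ = (1.947, 1.348).

(1.947, 1.348)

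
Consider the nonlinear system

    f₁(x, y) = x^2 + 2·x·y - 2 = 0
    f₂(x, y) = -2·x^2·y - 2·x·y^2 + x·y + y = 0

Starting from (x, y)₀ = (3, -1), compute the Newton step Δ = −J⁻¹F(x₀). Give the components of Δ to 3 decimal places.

At (3, -1): F = (1.000, 8.000).
Jacobian J = [[2·x + 2·y, 2·x], [-4·x·y - 2·y^2 + y, -2·x^2 - 4·x·y + x + 1]].
At the point, J = [[4.000, 6.000], [9.000, -2.000]] (det J = -62.000).
Solving J·Δ = −F gives Δ = (-0.806, 0.371).

(-0.806, 0.371)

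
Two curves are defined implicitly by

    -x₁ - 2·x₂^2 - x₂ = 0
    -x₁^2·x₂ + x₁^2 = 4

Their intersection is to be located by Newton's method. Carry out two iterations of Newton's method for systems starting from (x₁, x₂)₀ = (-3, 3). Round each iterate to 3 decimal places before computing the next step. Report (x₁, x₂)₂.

(-1.029, 0.814)

At (-3, 3): F = (-18.000, -22.000).
Jacobian J = [[-1, -4·x₂ - 1], [-2·x₁·x₂ + 2·x₁, -x₁^2]].
At the point, J = [[-1.000, -13.000], [12.000, -9.000]] (det J = 165.000).
Solving J·Δ = −F gives Δ = (0.752, -1.442).
Then the next iterate is (x₁, x₂)₁ = (-2.248, 1.558).
Round to (-2.248, 1.558) and repeat: F = (-4.16473, -6.81986), J = [[-1.000, -7.232], [2.50877, -5.05350]].
Δ = (1.219, -0.744), so (x₁, x₂)₂ = (-1.029, 0.814).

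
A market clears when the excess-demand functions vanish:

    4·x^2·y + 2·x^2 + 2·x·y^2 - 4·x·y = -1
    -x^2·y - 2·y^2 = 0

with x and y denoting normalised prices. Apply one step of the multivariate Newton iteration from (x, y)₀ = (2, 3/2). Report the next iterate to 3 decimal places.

(1.514, 0.742)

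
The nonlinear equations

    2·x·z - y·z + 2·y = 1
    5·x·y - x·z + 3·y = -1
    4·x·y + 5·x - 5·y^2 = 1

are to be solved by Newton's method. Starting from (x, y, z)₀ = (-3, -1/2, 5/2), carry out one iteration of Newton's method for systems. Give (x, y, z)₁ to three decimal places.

(0.403, -0.649, 2.744)

At (-3, -1/2, 5/2): F = (-15.750, 14.500, -11.250).
Jacobian J = [[2·z, -z + 2, 2·x - y], [5·y - z, 5·x + 3, -x], [4·y + 5, 4·x - 10·y, 0]].
At the point, J = [[5.000, -0.500, -5.500], [-5.000, -12.000, 3.000], [3.000, -7.000, 0.000]] (det J = -290.000).
Solving J·Δ = −F gives Δ = (3.403, -0.149, 0.244).
Then the next iterate is (x, y, z)₁ = (0.403, -0.649, 2.744).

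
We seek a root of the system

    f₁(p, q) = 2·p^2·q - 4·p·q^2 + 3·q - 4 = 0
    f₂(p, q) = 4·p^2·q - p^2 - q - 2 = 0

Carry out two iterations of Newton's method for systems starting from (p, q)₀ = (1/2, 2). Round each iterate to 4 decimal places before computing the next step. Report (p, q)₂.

At (1/2, 2): F = (-5.0000, -2.2500).
Jacobian J = [[4·p·q - 4·q^2, 2·p^2 - 8·p·q + 3], [8·p·q - 2·p, 4·p^2 - 1]].
At the point, J = [[-12.0000, -4.5000], [7.0000, 0.0000]] (det J = 31.5000).
Solving J·Δ = −F gives Δ = (0.3214, -1.9683).
Then the next iterate is (p, q)₁ = (0.8214, 0.0317).
Round to (0.8214, 0.0317) and repeat: F = (-3.865426, -2.620846), J = [[0.100134, 4.141089], [-1.434493, 1.698792]].
Δ = (-0.7015, 0.9504), so (p, q)₂ = (0.1199, 0.9821).

(0.1199, 0.9821)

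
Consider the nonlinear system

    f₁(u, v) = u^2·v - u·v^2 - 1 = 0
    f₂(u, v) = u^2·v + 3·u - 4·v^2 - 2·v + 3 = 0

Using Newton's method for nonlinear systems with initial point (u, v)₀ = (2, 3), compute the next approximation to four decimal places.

At (2, 3): F = (-7.0000, -21.0000).
Jacobian J = [[2·u·v - v^2, u^2 - 2·u·v], [2·u·v + 3, u^2 - 8·v - 2]].
At the point, J = [[3.0000, -8.0000], [15.0000, -22.0000]] (det J = 54.0000).
Solving J·Δ = −F gives Δ = (0.2593, -0.7778).
Then the next iterate is (u, v)₁ = (2.2593, 2.2222).

(2.2593, 2.2222)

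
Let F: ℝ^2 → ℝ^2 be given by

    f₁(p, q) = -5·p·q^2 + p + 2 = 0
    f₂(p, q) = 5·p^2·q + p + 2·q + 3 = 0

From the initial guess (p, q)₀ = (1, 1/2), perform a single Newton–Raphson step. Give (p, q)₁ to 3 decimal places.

(-0.761, 0.938)

At (1, 1/2): F = (1.750, 7.500).
Jacobian J = [[-5·q^2 + 1, -10·p·q], [10·p·q + 1, 5·p^2 + 2]].
At the point, J = [[-0.250, -5.000], [6.000, 7.000]] (det J = 28.250).
Solving J·Δ = −F gives Δ = (-1.761, 0.438).
Then the next iterate is (p, q)₁ = (-0.761, 0.938).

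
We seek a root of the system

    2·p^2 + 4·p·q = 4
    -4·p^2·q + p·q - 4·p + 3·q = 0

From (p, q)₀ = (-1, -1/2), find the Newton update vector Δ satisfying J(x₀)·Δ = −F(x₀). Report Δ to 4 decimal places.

At (-1, -1/2): F = (0.0000, 5.0000).
Jacobian J = [[4·p + 4·q, 4·p], [-8·p·q + q - 4, -4·p^2 + p + 3]].
At the point, J = [[-6.0000, -4.0000], [-8.5000, -2.0000]] (det J = -22.0000).
Solving J·Δ = −F gives Δ = (0.9091, -1.3636).

(0.9091, -1.3636)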